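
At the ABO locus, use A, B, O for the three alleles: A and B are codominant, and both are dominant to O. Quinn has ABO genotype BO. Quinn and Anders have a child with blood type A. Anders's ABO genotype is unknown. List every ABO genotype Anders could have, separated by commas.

AA, AB, AO

For each candidate genotype of Anders, check whether crossing it with BO can produce every observed child phenotype.
  AA → possible child types {A, AB} ✓
  AB → possible child types {A, B, AB} ✓
  AO → possible child types {O, A, B, AB} ✓
  BB → possible child types {B} ✗
  BO → possible child types {O, B} ✗
  OO → possible child types {O, B} ✗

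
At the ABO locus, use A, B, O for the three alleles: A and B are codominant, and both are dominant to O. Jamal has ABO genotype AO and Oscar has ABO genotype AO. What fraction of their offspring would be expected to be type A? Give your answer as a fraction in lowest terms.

ABO cross AO × AO → offspring phenotypes: 1/4 O, 3/4 A.
So P(type A) = 3/4.

3/4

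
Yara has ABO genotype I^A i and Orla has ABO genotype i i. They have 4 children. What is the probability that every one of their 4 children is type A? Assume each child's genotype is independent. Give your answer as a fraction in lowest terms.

1/16

ABO cross I^A i × i i → 1/2 O, 1/2 A.
So P(type A) = 1/2 per child.
All 4 independent: (1/2)^4 = 1/16.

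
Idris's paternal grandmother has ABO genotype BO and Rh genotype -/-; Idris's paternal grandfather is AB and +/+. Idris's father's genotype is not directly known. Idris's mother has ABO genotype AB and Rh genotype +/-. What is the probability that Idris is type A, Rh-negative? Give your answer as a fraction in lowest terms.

Idris's father's ABO genotype from BO × AB: 1/4 AB, 1/4 AO, 1/4 BB, 1/4 BO.
Crossing each possibility with the mother AB and summing P(type A): 1/4·1/4 + 1/4·1/2 + 1/4·0 + 1/4·1/4 = 1/4.
Similarly for Rh via the father's Rh distribution: P(Rh-) = 1/4.
Independent loci: 1/4 × 1/4 = 1/16.

1/16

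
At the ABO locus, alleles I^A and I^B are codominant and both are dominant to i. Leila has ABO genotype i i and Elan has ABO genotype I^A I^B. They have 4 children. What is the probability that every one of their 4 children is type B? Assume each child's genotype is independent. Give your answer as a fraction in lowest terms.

ABO cross i i × I^A I^B → 1/2 A, 1/2 B.
So P(type B) = 1/2 per child.
All 4 independent: (1/2)^4 = 1/16.

1/16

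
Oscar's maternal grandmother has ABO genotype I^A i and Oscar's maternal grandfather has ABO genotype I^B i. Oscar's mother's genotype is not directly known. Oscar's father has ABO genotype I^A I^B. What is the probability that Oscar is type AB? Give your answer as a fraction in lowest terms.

1/4

Oscar's mother's ABO genotype from I^A i × I^B i: 1/4 I^A I^B, 1/4 I^A i, 1/4 I^B i, 1/4 i i.
Crossing each possibility with the father I^A I^B and summing P(type AB): 1/4·1/2 + 1/4·1/4 + 1/4·1/4 + 1/4·0 = 1/4.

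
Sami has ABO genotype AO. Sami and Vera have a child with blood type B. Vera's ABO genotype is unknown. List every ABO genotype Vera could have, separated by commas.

For each candidate genotype of Vera, check whether crossing it with AO can produce every observed child phenotype.
  AA → possible child types {A} ✗
  AB → possible child types {A, B, AB} ✓
  AO → possible child types {O, A} ✗
  BB → possible child types {B, AB} ✓
  BO → possible child types {O, A, B, AB} ✓
  OO → possible child types {O, A} ✗

AB, BB, BO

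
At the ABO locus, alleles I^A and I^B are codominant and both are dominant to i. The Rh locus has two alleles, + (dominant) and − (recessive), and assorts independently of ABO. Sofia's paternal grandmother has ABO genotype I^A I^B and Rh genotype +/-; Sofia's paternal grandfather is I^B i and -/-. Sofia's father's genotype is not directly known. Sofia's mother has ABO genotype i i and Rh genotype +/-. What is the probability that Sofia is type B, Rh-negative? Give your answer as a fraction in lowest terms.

3/16

Sofia's father's ABO genotype from I^A I^B × I^B i: 1/4 I^A I^B, 1/4 I^A i, 1/4 I^B I^B, 1/4 I^B i.
Crossing each possibility with the mother i i and summing P(type B): 1/4·1/2 + 1/4·0 + 1/4·1 + 1/4·1/2 = 1/2.
Similarly for Rh via the father's Rh distribution: P(Rh-) = 3/8.
Independent loci: 1/2 × 3/8 = 3/16.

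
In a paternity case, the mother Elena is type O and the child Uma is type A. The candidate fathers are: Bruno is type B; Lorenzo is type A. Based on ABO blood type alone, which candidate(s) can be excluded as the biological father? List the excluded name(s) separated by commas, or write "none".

Bruno

A candidate is excluded only if no genotype consistent with his phenotype could produce a type A child with a type O mother.
Bruno (type B): no genotype consistent with that phenotype can produce a type-A child with a type-O mother.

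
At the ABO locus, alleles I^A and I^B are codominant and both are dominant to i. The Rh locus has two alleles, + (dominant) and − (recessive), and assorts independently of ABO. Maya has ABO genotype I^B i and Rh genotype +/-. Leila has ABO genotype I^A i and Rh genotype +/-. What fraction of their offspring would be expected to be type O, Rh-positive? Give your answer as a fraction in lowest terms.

ABO cross I^B i × I^A i → offspring phenotypes: 1/4 O, 1/4 A, 1/4 B, 1/4 AB.
Rh cross +/- × +/- → 3/4 Rh+, 1/4 Rh-.
Independent loci: P(type O, Rh-positive) = 1/4 × 3/4 = 3/16.

3/16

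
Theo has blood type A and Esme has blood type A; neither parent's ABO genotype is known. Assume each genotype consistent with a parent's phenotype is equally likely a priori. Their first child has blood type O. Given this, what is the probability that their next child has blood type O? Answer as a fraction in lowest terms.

Possible genotypes: Theo ∈ {AA, AO}; Esme ∈ {AA, AO}.
Weight each parental genotype pair by prior × P(type-O child):
  AO × AO: posterior weight 1; P(next child type O) = 1/4.
Weighted sum = 1/4.

1/4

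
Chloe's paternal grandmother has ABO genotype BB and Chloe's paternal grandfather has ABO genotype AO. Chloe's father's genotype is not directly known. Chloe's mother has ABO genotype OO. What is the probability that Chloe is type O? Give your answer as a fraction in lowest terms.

1/4

Chloe's father's ABO genotype from BB × AO: 1/2 AB, 1/2 BO.
Crossing each possibility with the mother OO and summing P(type O): 1/2·0 + 1/2·1/2 = 1/4.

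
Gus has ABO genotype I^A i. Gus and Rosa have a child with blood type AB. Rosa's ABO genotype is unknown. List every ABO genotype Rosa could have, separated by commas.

For each candidate genotype of Rosa, check whether crossing it with I^A i can produce every observed child phenotype.
  I^A I^A → possible child types {A} ✗
  I^A I^B → possible child types {A, B, AB} ✓
  I^A i → possible child types {O, A} ✗
  I^B I^B → possible child types {B, AB} ✓
  I^B i → possible child types {O, A, B, AB} ✓
  i i → possible child types {O, A} ✗

I^A I^B, I^B I^B, I^B i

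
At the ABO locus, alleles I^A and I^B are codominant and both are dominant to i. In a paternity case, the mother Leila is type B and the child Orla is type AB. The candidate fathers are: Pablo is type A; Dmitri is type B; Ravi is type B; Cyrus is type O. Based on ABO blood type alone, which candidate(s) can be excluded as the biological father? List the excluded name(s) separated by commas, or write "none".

A candidate is excluded only if no genotype consistent with his phenotype could produce a type AB child with a type B mother.
Dmitri (type B): no genotype consistent with that phenotype can produce a type-AB child with a type-B mother.
Ravi (type B): no genotype consistent with that phenotype can produce a type-AB child with a type-B mother.
Cyrus (type O): no genotype consistent with that phenotype can produce a type-AB child with a type-B mother.

Dmitri, Ravi, Cyrus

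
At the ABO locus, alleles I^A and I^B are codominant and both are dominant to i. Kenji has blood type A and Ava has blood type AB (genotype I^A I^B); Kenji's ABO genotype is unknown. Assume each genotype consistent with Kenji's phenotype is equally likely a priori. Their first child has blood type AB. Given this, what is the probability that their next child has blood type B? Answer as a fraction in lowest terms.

Possible genotypes: Kenji ∈ {I^A I^A, I^A i}; Ava ∈ {I^A I^B}.
Weight each parental genotype pair by prior × P(type-AB child):
  I^A I^A × I^A I^B: posterior weight 2/3; P(next child type B) = 0.
  I^A i × I^A I^B: posterior weight 1/3; P(next child type B) = 1/4.
Weighted sum = 1/12.

1/12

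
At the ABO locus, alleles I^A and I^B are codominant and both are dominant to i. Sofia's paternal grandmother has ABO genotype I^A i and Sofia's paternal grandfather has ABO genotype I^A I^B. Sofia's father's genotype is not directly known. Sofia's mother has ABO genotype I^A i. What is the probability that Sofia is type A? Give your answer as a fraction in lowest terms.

5/8

Sofia's father's ABO genotype from I^A i × I^A I^B: 1/4 I^A I^A, 1/4 I^A I^B, 1/4 I^A i, 1/4 I^B i.
Crossing each possibility with the mother I^A i and summing P(type A): 1/4·1 + 1/4·1/2 + 1/4·3/4 + 1/4·1/4 = 5/8.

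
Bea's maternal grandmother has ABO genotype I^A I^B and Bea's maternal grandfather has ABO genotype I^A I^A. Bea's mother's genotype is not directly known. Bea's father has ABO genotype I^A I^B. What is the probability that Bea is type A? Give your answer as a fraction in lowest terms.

Bea's mother's ABO genotype from I^A I^B × I^A I^A: 1/2 I^A I^A, 1/2 I^A I^B.
Crossing each possibility with the father I^A I^B and summing P(type A): 1/2·1/2 + 1/2·1/4 = 3/8.

3/8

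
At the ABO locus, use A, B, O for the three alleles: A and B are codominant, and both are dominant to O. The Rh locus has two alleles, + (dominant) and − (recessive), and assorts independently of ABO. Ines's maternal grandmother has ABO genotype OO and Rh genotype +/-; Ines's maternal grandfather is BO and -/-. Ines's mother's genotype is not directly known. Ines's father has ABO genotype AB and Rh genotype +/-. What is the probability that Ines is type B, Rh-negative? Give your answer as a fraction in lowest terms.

Ines's mother's ABO genotype from OO × BO: 1/2 BO, 1/2 OO.
Crossing each possibility with the father AB and summing P(type B): 1/2·1/2 + 1/2·1/2 = 1/2.
Similarly for Rh via the mother's Rh distribution: P(Rh-) = 3/8.
Independent loci: 1/2 × 3/8 = 3/16.

3/16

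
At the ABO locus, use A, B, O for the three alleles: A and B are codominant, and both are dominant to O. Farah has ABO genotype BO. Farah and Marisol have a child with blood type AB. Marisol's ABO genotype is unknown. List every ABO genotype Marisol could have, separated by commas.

AA, AB, AO

For each candidate genotype of Marisol, check whether crossing it with BO can produce every observed child phenotype.
  AA → possible child types {A, AB} ✓
  AB → possible child types {A, B, AB} ✓
  AO → possible child types {O, A, B, AB} ✓
  BB → possible child types {B} ✗
  BO → possible child types {O, B} ✗
  OO → possible child types {O, B} ✗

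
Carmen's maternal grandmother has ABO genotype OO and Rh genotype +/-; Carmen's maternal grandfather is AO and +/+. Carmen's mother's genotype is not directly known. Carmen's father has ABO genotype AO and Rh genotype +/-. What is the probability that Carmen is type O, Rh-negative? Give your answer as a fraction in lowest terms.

Carmen's mother's ABO genotype from OO × AO: 1/2 AO, 1/2 OO.
Crossing each possibility with the father AO and summing P(type O): 1/2·1/4 + 1/2·1/2 = 3/8.
Similarly for Rh via the mother's Rh distribution: P(Rh-) = 1/8.
Independent loci: 3/8 × 1/8 = 3/64.

3/64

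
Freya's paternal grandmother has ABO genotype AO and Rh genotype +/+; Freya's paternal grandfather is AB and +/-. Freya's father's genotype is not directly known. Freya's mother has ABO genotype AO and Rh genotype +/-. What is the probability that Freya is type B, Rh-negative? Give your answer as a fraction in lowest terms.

1/64

Freya's father's ABO genotype from AO × AB: 1/4 AA, 1/4 AB, 1/4 AO, 1/4 BO.
Crossing each possibility with the mother AO and summing P(type B): 1/4·0 + 1/4·1/4 + 1/4·0 + 1/4·1/4 = 1/8.
Similarly for Rh via the father's Rh distribution: P(Rh-) = 1/8.
Independent loci: 1/8 × 1/8 = 1/64.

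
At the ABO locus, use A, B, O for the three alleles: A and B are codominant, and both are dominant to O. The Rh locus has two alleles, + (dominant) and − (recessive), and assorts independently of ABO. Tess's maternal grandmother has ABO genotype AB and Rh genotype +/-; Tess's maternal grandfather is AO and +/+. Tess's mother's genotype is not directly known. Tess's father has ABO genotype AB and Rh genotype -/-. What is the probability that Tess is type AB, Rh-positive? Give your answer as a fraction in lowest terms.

Tess's mother's ABO genotype from AB × AO: 1/4 AA, 1/4 AB, 1/4 AO, 1/4 BO.
Crossing each possibility with the father AB and summing P(type AB): 1/4·1/2 + 1/4·1/2 + 1/4·1/4 + 1/4·1/4 = 3/8.
Similarly for Rh via the mother's Rh distribution: P(Rh+) = 3/4.
Independent loci: 3/8 × 3/4 = 9/32.

9/32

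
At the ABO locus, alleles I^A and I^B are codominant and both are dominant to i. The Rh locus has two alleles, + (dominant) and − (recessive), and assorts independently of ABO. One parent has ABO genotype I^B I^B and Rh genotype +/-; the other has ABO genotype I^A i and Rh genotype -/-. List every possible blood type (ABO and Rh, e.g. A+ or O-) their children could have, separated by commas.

Gametes from I^B I^B × I^A i give offspring ABO genotypes I^A I^B, I^B i, i.e. phenotypes B, AB.
Rh cross +/- × -/- → phenotypes Rh+, Rh-.
Combining independently: B+, B-, AB+, AB-.

B+, B-, AB+, AB-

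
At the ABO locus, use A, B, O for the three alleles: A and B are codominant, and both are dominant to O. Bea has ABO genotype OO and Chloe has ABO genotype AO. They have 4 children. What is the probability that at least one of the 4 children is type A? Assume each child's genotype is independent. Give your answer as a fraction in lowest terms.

15/16

ABO cross OO × AO → 1/2 O, 1/2 A.
So P(type A) = 1/2 per child.
P(none) = (1/2)^4 = 1/16; P(at least one) = 1 − 1/16 = 15/16.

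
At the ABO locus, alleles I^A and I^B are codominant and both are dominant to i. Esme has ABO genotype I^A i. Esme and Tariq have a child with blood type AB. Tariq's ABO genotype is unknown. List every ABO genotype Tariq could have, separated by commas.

I^A I^B, I^B I^B, I^B i

For each candidate genotype of Tariq, check whether crossing it with I^A i can produce every observed child phenotype.
  I^A I^A → possible child types {A} ✗
  I^A I^B → possible child types {A, B, AB} ✓
  I^A i → possible child types {O, A} ✗
  I^B I^B → possible child types {B, AB} ✓
  I^B i → possible child types {O, A, B, AB} ✓
  i i → possible child types {O, A} ✗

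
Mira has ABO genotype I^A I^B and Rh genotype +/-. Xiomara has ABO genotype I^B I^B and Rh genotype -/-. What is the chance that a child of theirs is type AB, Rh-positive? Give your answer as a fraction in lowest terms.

ABO cross I^A I^B × I^B I^B → offspring phenotypes: 1/2 B, 1/2 AB.
Rh cross +/- × -/- → 1/2 Rh+, 1/2 Rh-.
Independent loci: P(type AB, Rh-positive) = 1/2 × 1/2 = 1/4.

1/4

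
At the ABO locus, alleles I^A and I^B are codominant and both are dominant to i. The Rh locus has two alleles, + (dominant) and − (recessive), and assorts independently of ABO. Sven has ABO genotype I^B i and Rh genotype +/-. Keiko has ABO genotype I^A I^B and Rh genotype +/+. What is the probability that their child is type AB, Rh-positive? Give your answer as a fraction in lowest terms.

1/4

ABO cross I^B i × I^A I^B → offspring phenotypes: 1/4 A, 1/2 B, 1/4 AB.
Rh cross +/- × +/+ → 1 Rh+.
Independent loci: P(type AB, Rh-positive) = 1/4 × 1 = 1/4.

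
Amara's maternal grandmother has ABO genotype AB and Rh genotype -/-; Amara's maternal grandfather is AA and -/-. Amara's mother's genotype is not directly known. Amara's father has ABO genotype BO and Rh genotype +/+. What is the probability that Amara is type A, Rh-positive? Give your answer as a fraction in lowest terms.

3/8

Amara's mother's ABO genotype from AB × AA: 1/2 AA, 1/2 AB.
Crossing each possibility with the father BO and summing P(type A): 1/2·1/2 + 1/2·1/4 = 3/8.
Similarly for Rh via the mother's Rh distribution: P(Rh+) = 1.
Independent loci: 3/8 × 1 = 3/8.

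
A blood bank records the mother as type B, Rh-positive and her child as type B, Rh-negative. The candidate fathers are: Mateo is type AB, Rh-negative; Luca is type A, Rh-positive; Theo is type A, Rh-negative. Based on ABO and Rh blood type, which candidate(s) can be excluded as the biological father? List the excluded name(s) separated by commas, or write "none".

none

A candidate is excluded only if no genotype consistent with his phenotype could produce a type B, Rh-negative child with a type B, Rh-positive mother.
Every candidate has at least one consistent genotype combination, so none can be excluded.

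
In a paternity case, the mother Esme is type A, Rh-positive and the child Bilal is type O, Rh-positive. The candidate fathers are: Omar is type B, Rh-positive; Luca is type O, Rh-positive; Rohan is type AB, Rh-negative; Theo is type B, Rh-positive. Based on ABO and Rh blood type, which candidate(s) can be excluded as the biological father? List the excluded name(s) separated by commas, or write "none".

A candidate is excluded only if no genotype consistent with his phenotype could produce a type O, Rh-positive child with a type A, Rh-positive mother.
Rohan (type AB, Rh-): no genotype consistent with that phenotype can produce a type-O Rh+ child with a type-A mother.

Rohan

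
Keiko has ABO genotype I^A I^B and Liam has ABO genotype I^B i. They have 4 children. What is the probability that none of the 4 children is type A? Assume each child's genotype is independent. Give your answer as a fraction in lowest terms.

81/256

ABO cross I^A I^B × I^B i → 1/4 A, 1/2 B, 1/4 AB.
So P(type A) = 1/4 per child.
P(not type A) = 3/4 for one child; (3/4)^4 = 81/256.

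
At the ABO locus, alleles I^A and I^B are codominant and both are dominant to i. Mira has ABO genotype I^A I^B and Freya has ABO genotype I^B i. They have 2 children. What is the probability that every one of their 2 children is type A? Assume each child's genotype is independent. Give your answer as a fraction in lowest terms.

ABO cross I^A I^B × I^B i → 1/4 A, 1/2 B, 1/4 AB.
So P(type A) = 1/4 per child.
All 2 independent: (1/4)^2 = 1/16.

1/16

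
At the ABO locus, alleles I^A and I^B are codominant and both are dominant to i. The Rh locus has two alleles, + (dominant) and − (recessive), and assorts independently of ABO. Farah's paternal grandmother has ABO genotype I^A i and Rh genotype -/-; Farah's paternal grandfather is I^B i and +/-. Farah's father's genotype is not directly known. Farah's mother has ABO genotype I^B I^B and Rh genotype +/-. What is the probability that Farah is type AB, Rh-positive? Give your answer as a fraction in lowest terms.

Farah's father's ABO genotype from I^A i × I^B i: 1/4 I^A I^B, 1/4 I^A i, 1/4 I^B i, 1/4 i i.
Crossing each possibility with the mother I^B I^B and summing P(type AB): 1/4·1/2 + 1/4·1/2 + 1/4·0 + 1/4·0 = 1/4.
Similarly for Rh via the father's Rh distribution: P(Rh+) = 5/8.
Independent loci: 1/4 × 5/8 = 5/32.

5/32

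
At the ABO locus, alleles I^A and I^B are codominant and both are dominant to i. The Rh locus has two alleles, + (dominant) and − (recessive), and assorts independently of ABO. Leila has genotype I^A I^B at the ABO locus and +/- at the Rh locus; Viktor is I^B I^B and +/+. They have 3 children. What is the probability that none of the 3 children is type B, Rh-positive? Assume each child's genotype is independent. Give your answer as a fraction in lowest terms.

1/8

ABO cross I^A I^B × I^B I^B → 1/2 B, 1/2 AB.
Rh cross +/- × +/+ → 1 Rh+; so P(type B, Rh-positive) = 1/2 × 1 = 1/2 per child.
P(not type B, Rh-positive) = 1/2 for one child; (1/2)^3 = 1/8.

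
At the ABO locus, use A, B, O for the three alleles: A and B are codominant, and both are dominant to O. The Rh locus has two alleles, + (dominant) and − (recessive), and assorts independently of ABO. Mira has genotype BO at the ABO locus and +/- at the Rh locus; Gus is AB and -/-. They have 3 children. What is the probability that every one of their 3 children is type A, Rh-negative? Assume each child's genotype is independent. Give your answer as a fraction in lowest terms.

1/512

ABO cross BO × AB → 1/4 A, 1/2 B, 1/4 AB.
Rh cross +/- × -/- → 1/2 Rh+, 1/2 Rh-; so P(type A, Rh-negative) = 1/4 × 1/2 = 1/8 per child.
All 3 independent: (1/8)^3 = 1/512.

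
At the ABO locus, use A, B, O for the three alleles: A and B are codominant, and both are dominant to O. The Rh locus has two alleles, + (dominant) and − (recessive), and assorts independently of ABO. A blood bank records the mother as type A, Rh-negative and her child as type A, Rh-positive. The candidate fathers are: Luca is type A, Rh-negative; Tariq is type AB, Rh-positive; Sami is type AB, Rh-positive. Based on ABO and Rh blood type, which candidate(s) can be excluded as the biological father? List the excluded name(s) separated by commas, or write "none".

A candidate is excluded only if no genotype consistent with his phenotype could produce a type A, Rh-positive child with a type A, Rh-negative mother.
Luca (type A, Rh-): no genotype consistent with that phenotype can produce a type-A Rh+ child with a type-A mother.

Luca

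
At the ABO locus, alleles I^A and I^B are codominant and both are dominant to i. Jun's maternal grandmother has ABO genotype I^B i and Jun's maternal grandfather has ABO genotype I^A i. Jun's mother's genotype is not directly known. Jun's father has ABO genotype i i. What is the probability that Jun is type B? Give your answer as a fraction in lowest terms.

1/4

Jun's mother's ABO genotype from I^B i × I^A i: 1/4 I^A I^B, 1/4 I^A i, 1/4 I^B i, 1/4 i i.
Crossing each possibility with the father i i and summing P(type B): 1/4·1/2 + 1/4·0 + 1/4·1/2 + 1/4·0 = 1/4.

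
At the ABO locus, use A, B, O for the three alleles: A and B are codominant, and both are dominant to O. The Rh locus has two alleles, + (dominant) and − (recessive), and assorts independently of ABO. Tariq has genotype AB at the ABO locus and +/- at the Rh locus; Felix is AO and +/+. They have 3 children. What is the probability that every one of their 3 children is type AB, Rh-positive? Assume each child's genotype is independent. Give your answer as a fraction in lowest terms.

ABO cross AB × AO → 1/2 A, 1/4 B, 1/4 AB.
Rh cross +/- × +/+ → 1 Rh+; so P(type AB, Rh-positive) = 1/4 × 1 = 1/4 per child.
All 3 independent: (1/4)^3 = 1/64.

1/64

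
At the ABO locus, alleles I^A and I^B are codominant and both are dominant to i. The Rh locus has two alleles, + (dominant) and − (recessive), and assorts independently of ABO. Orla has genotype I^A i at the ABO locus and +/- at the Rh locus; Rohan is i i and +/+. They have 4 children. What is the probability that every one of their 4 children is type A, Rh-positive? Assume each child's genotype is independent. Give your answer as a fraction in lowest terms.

1/16

ABO cross I^A i × i i → 1/2 O, 1/2 A.
Rh cross +/- × +/+ → 1 Rh+; so P(type A, Rh-positive) = 1/2 × 1 = 1/2 per child.
All 4 independent: (1/2)^4 = 1/16.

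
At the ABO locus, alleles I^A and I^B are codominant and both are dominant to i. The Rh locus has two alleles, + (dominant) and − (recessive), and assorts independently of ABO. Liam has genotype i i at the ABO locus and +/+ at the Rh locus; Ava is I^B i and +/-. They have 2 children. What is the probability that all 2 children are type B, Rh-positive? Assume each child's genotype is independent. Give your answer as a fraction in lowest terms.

ABO cross i i × I^B i → 1/2 O, 1/2 B.
Rh cross +/+ × +/- → 1 Rh+; so P(type B, Rh-positive) = 1/2 × 1 = 1/2 per child.
All 2 independent: (1/2)^2 = 1/4.

1/4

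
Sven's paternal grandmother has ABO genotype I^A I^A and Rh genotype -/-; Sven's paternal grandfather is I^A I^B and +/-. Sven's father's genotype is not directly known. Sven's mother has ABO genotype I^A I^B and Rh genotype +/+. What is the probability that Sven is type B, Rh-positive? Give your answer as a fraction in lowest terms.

Sven's father's ABO genotype from I^A I^A × I^A I^B: 1/2 I^A I^A, 1/2 I^A I^B.
Crossing each possibility with the mother I^A I^B and summing P(type B): 1/2·0 + 1/2·1/4 = 1/8.
Similarly for Rh via the father's Rh distribution: P(Rh+) = 1.
Independent loci: 1/8 × 1 = 1/8.

1/8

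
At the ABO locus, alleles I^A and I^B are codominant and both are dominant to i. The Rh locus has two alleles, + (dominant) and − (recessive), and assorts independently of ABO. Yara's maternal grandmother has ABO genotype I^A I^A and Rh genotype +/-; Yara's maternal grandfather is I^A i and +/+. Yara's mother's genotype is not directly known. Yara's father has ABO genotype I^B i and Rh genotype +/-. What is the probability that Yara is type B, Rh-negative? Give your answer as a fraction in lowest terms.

Yara's mother's ABO genotype from I^A I^A × I^A i: 1/2 I^A I^A, 1/2 I^A i.
Crossing each possibility with the father I^B i and summing P(type B): 1/2·0 + 1/2·1/4 = 1/8.
Similarly for Rh via the mother's Rh distribution: P(Rh-) = 1/8.
Independent loci: 1/8 × 1/8 = 1/64.

1/64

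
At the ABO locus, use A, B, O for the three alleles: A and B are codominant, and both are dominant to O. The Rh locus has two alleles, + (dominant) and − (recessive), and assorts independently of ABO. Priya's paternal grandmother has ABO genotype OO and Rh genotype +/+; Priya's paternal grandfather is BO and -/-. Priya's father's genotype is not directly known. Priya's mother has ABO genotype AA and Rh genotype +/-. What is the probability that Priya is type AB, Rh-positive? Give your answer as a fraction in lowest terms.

3/16

Priya's father's ABO genotype from OO × BO: 1/2 BO, 1/2 OO.
Crossing each possibility with the mother AA and summing P(type AB): 1/2·1/2 + 1/2·0 = 1/4.
Similarly for Rh via the father's Rh distribution: P(Rh+) = 3/4.
Independent loci: 1/4 × 3/4 = 3/16.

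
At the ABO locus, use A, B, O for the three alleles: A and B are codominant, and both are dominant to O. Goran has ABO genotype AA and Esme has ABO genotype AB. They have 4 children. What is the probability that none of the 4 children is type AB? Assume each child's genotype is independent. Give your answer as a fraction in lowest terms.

1/16

ABO cross AA × AB → 1/2 A, 1/2 AB.
So P(type AB) = 1/2 per child.
P(not type AB) = 1/2 for one child; (1/2)^4 = 1/16.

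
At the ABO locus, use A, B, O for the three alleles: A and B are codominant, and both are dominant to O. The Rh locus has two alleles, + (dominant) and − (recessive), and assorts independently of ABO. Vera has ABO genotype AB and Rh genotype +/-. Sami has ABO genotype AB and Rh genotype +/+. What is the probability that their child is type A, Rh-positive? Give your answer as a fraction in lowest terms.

ABO cross AB × AB → offspring phenotypes: 1/4 A, 1/4 B, 1/2 AB.
Rh cross +/- × +/+ → 1 Rh+.
Independent loci: P(type A, Rh-positive) = 1/4 × 1 = 1/4.

1/4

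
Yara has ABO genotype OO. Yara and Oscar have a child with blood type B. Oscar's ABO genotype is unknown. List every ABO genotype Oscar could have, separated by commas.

AB, BB, BO

For each candidate genotype of Oscar, check whether crossing it with OO can produce every observed child phenotype.
  AA → possible child types {A} ✗
  AB → possible child types {A, B} ✓
  AO → possible child types {O, A} ✗
  BB → possible child types {B} ✓
  BO → possible child types {O, B} ✓
  OO → possible child types {O} ✗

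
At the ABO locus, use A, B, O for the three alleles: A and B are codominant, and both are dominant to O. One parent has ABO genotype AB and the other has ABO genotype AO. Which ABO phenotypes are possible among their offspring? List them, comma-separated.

A, B, AB

Gametes from AB × AO give offspring ABO genotypes AA, AB, AO, BO, i.e. phenotypes A, B, AB.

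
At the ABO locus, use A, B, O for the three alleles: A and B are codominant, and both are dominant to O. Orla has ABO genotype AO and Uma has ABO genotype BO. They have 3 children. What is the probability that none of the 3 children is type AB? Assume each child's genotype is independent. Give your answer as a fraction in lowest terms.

ABO cross AO × BO → 1/4 O, 1/4 A, 1/4 B, 1/4 AB.
So P(type AB) = 1/4 per child.
P(not type AB) = 3/4 for one child; (3/4)^3 = 27/64.

27/64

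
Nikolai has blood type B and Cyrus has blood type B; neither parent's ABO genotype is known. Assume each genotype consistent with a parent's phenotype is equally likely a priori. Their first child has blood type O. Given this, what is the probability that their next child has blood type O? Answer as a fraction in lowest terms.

Possible genotypes: Nikolai ∈ {BB, BO}; Cyrus ∈ {BB, BO}.
Weight each parental genotype pair by prior × P(type-O child):
  BO × BO: posterior weight 1; P(next child type O) = 1/4.
Weighted sum = 1/4.

1/4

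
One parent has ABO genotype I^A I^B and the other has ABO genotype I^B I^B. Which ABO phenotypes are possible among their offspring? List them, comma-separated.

Gametes from I^A I^B × I^B I^B give offspring ABO genotypes I^A I^B, I^B I^B, i.e. phenotypes B, AB.

B, AB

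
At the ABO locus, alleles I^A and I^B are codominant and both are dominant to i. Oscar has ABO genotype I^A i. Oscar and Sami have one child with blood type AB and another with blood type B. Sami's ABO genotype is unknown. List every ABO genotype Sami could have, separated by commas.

For each candidate genotype of Sami, check whether crossing it with I^A i can produce every observed child phenotype.
  I^A I^A → possible child types {A} ✗
  I^A I^B → possible child types {A, B, AB} ✓
  I^A i → possible child types {O, A} ✗
  I^B I^B → possible child types {B, AB} ✓
  I^B i → possible child types {O, A, B, AB} ✓
  i i → possible child types {O, A} ✗

I^A I^B, I^B I^B, I^B i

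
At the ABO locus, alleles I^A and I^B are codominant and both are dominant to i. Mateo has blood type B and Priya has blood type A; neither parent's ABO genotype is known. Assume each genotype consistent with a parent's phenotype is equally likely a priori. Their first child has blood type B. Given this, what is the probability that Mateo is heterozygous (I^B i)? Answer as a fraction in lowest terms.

Possible genotypes: Mateo ∈ {I^B I^B, I^B i}; Priya ∈ {I^A I^A, I^A i}.
Weight each parental genotype pair by prior × P(type-B child):
  I^B I^B × I^A i: posterior weight 2/3.
  I^B i × I^A i: posterior weight 1/3.
Sum the posterior weight over pairs where Mateo is I^B i: 1/3.

1/3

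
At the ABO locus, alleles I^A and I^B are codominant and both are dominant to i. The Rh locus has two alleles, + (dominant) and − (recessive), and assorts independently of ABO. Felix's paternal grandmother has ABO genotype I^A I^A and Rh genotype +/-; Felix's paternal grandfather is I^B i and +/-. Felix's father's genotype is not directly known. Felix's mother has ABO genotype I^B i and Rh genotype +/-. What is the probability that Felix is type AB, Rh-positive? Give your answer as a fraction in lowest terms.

3/16

Felix's father's ABO genotype from I^A I^A × I^B i: 1/2 I^A I^B, 1/2 I^A i.
Crossing each possibility with the mother I^B i and summing P(type AB): 1/2·1/4 + 1/2·1/4 = 1/4.
Similarly for Rh via the father's Rh distribution: P(Rh+) = 3/4.
Independent loci: 1/4 × 3/4 = 3/16.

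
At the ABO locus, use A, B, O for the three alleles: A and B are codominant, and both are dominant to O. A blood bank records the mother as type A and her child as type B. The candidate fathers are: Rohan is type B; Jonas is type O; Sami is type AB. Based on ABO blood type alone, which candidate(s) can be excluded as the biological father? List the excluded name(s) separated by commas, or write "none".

A candidate is excluded only if no genotype consistent with his phenotype could produce a type B child with a type A mother.
Jonas (type O): no genotype consistent with that phenotype can produce a type-B child with a type-A mother.

Jonas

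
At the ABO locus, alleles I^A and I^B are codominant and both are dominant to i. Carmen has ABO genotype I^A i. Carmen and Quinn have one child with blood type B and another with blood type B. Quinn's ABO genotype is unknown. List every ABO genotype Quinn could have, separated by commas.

I^A I^B, I^B I^B, I^B i

For each candidate genotype of Quinn, check whether crossing it with I^A i can produce every observed child phenotype.
  I^A I^A → possible child types {A} ✗
  I^A I^B → possible child types {A, B, AB} ✓
  I^A i → possible child types {O, A} ✗
  I^B I^B → possible child types {B, AB} ✓
  I^B i → possible child types {O, A, B, AB} ✓
  i i → possible child types {O, A} ✗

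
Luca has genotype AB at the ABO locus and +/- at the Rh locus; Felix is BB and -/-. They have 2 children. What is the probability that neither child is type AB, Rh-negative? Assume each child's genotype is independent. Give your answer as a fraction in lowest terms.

9/16

ABO cross AB × BB → 1/2 B, 1/2 AB.
Rh cross +/- × -/- → 1/2 Rh+, 1/2 Rh-; so P(type AB, Rh-negative) = 1/2 × 1/2 = 1/4 per child.
P(not type AB, Rh-negative) = 3/4 for one child; (3/4)^2 = 9/16.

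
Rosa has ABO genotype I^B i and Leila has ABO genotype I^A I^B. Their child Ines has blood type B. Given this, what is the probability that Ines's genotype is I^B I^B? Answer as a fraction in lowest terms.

Cross I^B i × I^A I^B → 1/4 I^A I^B, 1/4 I^A i, 1/4 I^B I^B, 1/4 I^B i.
Type-B genotypes among offspring: I^B I^B (1/4), I^B i (1/4); total 1/2.
P(I^B I^B | type B) = (1/4) / (1/2) = 1/2.

1/2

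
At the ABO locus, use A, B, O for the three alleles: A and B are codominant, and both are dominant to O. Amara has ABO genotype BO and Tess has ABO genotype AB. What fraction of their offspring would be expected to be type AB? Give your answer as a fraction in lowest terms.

1/4

ABO cross BO × AB → offspring phenotypes: 1/4 A, 1/2 B, 1/4 AB.
So P(type AB) = 1/4.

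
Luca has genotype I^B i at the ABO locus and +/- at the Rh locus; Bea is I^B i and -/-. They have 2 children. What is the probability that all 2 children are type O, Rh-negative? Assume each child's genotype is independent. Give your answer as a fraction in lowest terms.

ABO cross I^B i × I^B i → 1/4 O, 3/4 B.
Rh cross +/- × -/- → 1/2 Rh+, 1/2 Rh-; so P(type O, Rh-negative) = 1/4 × 1/2 = 1/8 per child.
All 2 independent: (1/8)^2 = 1/64.

1/64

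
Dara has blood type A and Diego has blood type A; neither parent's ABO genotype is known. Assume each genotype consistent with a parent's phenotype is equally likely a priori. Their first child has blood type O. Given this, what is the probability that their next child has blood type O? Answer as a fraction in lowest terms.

Possible genotypes: Dara ∈ {AA, AO}; Diego ∈ {AA, AO}.
Weight each parental genotype pair by prior × P(type-O child):
  AO × AO: posterior weight 1; P(next child type O) = 1/4.
Weighted sum = 1/4.

1/4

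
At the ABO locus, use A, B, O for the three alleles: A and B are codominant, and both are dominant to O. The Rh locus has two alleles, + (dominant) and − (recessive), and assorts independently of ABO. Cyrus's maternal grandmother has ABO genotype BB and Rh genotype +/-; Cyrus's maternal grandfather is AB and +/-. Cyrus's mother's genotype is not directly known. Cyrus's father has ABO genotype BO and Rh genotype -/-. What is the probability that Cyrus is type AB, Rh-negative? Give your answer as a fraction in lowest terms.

1/16

Cyrus's mother's ABO genotype from BB × AB: 1/2 AB, 1/2 BB.
Crossing each possibility with the father BO and summing P(type AB): 1/2·1/4 + 1/2·0 = 1/8.
Similarly for Rh via the mother's Rh distribution: P(Rh-) = 1/2.
Independent loci: 1/8 × 1/2 = 1/16.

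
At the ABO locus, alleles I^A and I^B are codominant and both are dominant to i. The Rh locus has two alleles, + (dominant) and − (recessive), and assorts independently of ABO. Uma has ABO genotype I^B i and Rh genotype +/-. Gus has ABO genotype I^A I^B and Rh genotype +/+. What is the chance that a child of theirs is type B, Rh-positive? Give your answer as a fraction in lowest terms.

ABO cross I^B i × I^A I^B → offspring phenotypes: 1/4 A, 1/2 B, 1/4 AB.
Rh cross +/- × +/+ → 1 Rh+.
Independent loci: P(type B, Rh-positive) = 1/2 × 1 = 1/2.

1/2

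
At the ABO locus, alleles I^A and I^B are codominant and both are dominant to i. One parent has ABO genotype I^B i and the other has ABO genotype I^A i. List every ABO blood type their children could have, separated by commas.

O, A, B, AB

Gametes from I^B i × I^A i give offspring ABO genotypes I^A I^B, I^A i, I^B i, i i, i.e. phenotypes O, A, B, AB.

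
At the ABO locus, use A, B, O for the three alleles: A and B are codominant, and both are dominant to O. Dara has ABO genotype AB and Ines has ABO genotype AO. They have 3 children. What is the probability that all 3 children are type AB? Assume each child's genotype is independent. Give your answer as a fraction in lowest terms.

ABO cross AB × AO → 1/2 A, 1/4 B, 1/4 AB.
So P(type AB) = 1/4 per child.
All 3 independent: (1/4)^3 = 1/64.

1/64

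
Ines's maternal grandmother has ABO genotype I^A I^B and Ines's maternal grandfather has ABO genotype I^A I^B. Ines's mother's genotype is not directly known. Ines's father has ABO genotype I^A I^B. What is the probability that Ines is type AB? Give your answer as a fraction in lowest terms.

1/2

Ines's mother's ABO genotype from I^A I^B × I^A I^B: 1/4 I^A I^A, 1/2 I^A I^B, 1/4 I^B I^B.
Crossing each possibility with the father I^A I^B and summing P(type AB): 1/4·1/2 + 1/2·1/2 + 1/4·1/2 = 1/2.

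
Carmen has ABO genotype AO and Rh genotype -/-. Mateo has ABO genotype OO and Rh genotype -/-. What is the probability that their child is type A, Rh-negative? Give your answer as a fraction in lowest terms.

1/2

ABO cross AO × OO → offspring phenotypes: 1/2 O, 1/2 A.
Rh cross -/- × -/- → 1 Rh-.
Independent loci: P(type A, Rh-negative) = 1/2 × 1 = 1/2.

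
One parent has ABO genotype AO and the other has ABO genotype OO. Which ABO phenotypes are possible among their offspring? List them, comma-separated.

Gametes from AO × OO give offspring ABO genotypes AO, OO, i.e. phenotypes O, A.

O, A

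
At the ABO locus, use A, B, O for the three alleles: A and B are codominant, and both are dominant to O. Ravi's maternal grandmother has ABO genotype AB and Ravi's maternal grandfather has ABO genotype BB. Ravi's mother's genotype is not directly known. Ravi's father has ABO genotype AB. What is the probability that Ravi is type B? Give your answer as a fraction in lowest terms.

3/8

Ravi's mother's ABO genotype from AB × BB: 1/2 AB, 1/2 BB.
Crossing each possibility with the father AB and summing P(type B): 1/2·1/4 + 1/2·1/2 = 3/8.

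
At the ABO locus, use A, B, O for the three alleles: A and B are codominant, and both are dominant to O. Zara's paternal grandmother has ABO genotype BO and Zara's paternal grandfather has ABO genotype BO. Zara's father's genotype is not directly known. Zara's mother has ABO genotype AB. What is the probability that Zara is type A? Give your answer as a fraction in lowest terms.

Zara's father's ABO genotype from BO × BO: 1/4 BB, 1/2 BO, 1/4 OO.
Crossing each possibility with the mother AB and summing P(type A): 1/4·0 + 1/2·1/4 + 1/4·1/2 = 1/4.

1/4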